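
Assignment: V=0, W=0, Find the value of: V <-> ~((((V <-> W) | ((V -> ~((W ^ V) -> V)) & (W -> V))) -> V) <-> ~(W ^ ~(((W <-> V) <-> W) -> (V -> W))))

0

Substituting V=0, W=0:
V <-> W = 0 <-> 0 = 1
W ^ V = 0 ^ 0 = 0
(W ^ V) -> V = 0 -> 0 = 1
~((W ^ V) -> V) = ~1 = 0
V -> ~((W ^ V) -> V) = 0 -> 0 = 1
W -> V = 0 -> 0 = 1
(V -> ~((W ^ V) -> V)) & (W -> V) = 1 & 1 = 1
(V <-> W) | ((V -> ~((W ^ V) -> V)) & (W -> V)) = 1 | 1 = 1
((V <-> W) | ((V -> ~((W ^ V) -> V)) & (W -> V))) -> V = 1 -> 0 = 0
W <-> V = 0 <-> 0 = 1
(W <-> V) <-> W = 1 <-> 0 = 0
V -> W = 0 -> 0 = 1
((W <-> V) <-> W) -> (V -> W) = 0 -> 1 = 1
~(((W <-> V) <-> W) -> (V -> W)) = ~1 = 0
W ^ ~(((W <-> V) <-> W) -> (V -> W)) = 0 ^ 0 = 0
~(W ^ ~(((W <-> V) <-> W) -> (V -> W))) = ~0 = 1
(((V <-> W) | ((V -> ~((W ^ V) -> V)) & (W -> V))) -> V) <-> ~(W ^ ~(((W <-> V) <-> W) -> (V -> W))) = 0 <-> 1 = 0
~((((V <-> W) | ((V -> ~((W ^ V) -> V)) & (W -> V))) -> V) <-> ~(W ^ ~(((W <-> V) <-> W) -> (V -> W)))) = ~0 = 1
V <-> ~((((V <-> W) | ((V -> ~((W ^ V) -> V)) & (W -> V))) -> V) <-> ~(W ^ ~(((W <-> V) <-> W) -> (V -> W)))) = 0 <-> 1 = 0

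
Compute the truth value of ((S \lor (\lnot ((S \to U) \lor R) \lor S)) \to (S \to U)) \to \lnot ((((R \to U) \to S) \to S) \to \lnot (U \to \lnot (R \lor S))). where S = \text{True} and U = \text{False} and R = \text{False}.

S \to U = \text{True} \to \text{False} = \text{False}
(S \to U) \lor R = \text{False} \lor \text{False} = \text{False}
\lnot ((S \to U) \lor R) = \lnot \text{False} = \text{True}
\lnot ((S \to U) \lor R) \lor S = \text{True} \lor \text{True} = \text{True}
S \lor (\lnot ((S \to U) \lor R) \lor S) = \text{True} \lor \text{True} = \text{True}
S \to U = \text{True} \to \text{False} = \text{False}
(S \lor (\lnot ((S \to U) \lor R) \lor S)) \to (S \to U) = \text{True} \to \text{False} = \text{False}
R \to U = \text{False} \to \text{False} = \text{True}
(R \to U) \to S = \text{True} \to \text{True} = \text{True}
((R \to U) \to S) \to S = \text{True} \to \text{True} = \text{True}
R \lor S = \text{False} \lor \text{True} = \text{True}
\lnot (R \lor S) = \lnot \text{True} = \text{False}
U \to \lnot (R \lor S) = \text{False} \to \text{False} = \text{True}
\lnot (U \to \lnot (R \lor S)) = \lnot \text{True} = \text{False}
(((R \to U) \to S) \to S) \to \lnot (U \to \lnot (R \lor S)) = \text{True} \to \text{False} = \text{False}
\lnot ((((R \to U) \to S) \to S) \to \lnot (U \to \lnot (R \lor S))) = \lnot \text{False} = \text{True}
((S \lor (\lnot ((S \to U) \lor R) \lor S)) \to (S \to U)) \to \lnot ((((R \to U) \to S) \to S) \to \lnot (U \to \lnot (R \lor S))) = \text{False} \to \text{True} = \text{True}

\text{True}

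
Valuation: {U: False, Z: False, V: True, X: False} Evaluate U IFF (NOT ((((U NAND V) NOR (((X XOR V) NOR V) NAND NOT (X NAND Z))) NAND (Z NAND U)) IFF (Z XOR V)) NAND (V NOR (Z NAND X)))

U NAND V = False NAND True = True
X XOR V = False XOR True = True
(X XOR V) NOR V = True NOR True = False
X NAND Z = False NAND False = True
NOT (X NAND Z) = NOT True = False
((X XOR V) NOR V) NAND NOT (X NAND Z) = False NAND False = True
(U NAND V) NOR (((X XOR V) NOR V) NAND NOT (X NAND Z)) = True NOR True = False
Z NAND U = False NAND False = True
((U NAND V) NOR (((X XOR V) NOR V) NAND NOT (X NAND Z))) NAND (Z NAND U) = False NAND True = True
Z XOR V = False XOR True = True
(((U NAND V) NOR (((X XOR V) NOR V) NAND NOT (X NAND Z))) NAND (Z NAND U)) IFF (Z XOR V) = True IFF True = True
NOT ((((U NAND V) NOR (((X XOR V) NOR V) NAND NOT (X NAND Z))) NAND (Z NAND U)) IFF (Z XOR V)) = NOT True = False
Z NAND X = False NAND False = True
V NOR (Z NAND X) = True NOR True = False
NOT ((((U NAND V) NOR (((X XOR V) NOR V) NAND NOT (X NAND Z))) NAND (Z NAND U)) IFF (Z XOR V)) NAND (V NOR (Z NAND X)) = False NAND False = True
U IFF (NOT ((((U NAND V) NOR (((X XOR V) NOR V) NAND NOT (X NAND Z))) NAND (Z NAND U)) IFF (Z XOR V)) NAND (V NOR (Z NAND X))) = False IFF True = False

False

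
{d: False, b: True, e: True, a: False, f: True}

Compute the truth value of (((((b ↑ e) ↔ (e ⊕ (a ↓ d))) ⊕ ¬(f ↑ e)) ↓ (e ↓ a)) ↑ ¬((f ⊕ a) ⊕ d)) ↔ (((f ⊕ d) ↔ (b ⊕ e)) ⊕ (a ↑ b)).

Substituting d=False, b=True, e=True, a=False, f=True:
b ↑ e = True ↑ True = False
a ↓ d = False ↓ False = True
e ⊕ (a ↓ d) = True ⊕ True = False
(b ↑ e) ↔ (e ⊕ (a ↓ d)) = False ↔ False = True
f ↑ e = True ↑ True = False
¬(f ↑ e) = ¬False = True
((b ↑ e) ↔ (e ⊕ (a ↓ d))) ⊕ ¬(f ↑ e) = True ⊕ True = False
e ↓ a = True ↓ False = False
(((b ↑ e) ↔ (e ⊕ (a ↓ d))) ⊕ ¬(f ↑ e)) ↓ (e ↓ a) = False ↓ False = True
f ⊕ a = True ⊕ False = True
(f ⊕ a) ⊕ d = True ⊕ False = True
¬((f ⊕ a) ⊕ d) = ¬True = False
((((b ↑ e) ↔ (e ⊕ (a ↓ d))) ⊕ ¬(f ↑ e)) ↓ (e ↓ a)) ↑ ¬((f ⊕ a) ⊕ d) = True ↑ False = True
f ⊕ d = True ⊕ False = True
b ⊕ e = True ⊕ True = False
(f ⊕ d) ↔ (b ⊕ e) = True ↔ False = False
a ↑ b = False ↑ True = True
((f ⊕ d) ↔ (b ⊕ e)) ⊕ (a ↑ b) = False ⊕ True = True
(((((b ↑ e) ↔ (e ⊕ (a ↓ d))) ⊕ ¬(f ↑ e)) ↓ (e ↓ a)) ↑ ¬((f ⊕ a) ⊕ d)) ↔ (((f ⊕ d) ↔ (b ⊕ e)) ⊕ (a ↑ b)) = True ↔ True = True

True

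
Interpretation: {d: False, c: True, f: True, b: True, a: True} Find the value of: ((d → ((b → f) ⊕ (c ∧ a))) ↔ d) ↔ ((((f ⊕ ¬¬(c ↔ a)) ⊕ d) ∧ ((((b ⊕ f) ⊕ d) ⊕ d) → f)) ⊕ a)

False

b → f = True → True = True
c ∧ a = True ∧ True = True
(b → f) ⊕ (c ∧ a) = True ⊕ True = False
d → ((b → f) ⊕ (c ∧ a)) = False → False = True
(d → ((b → f) ⊕ (c ∧ a))) ↔ d = True ↔ False = False
c ↔ a = True ↔ True = True
¬(c ↔ a) = ¬True = False
¬¬(c ↔ a) = ¬False = True
f ⊕ ¬¬(c ↔ a) = True ⊕ True = False
(f ⊕ ¬¬(c ↔ a)) ⊕ d = False ⊕ False = False
b ⊕ f = True ⊕ True = False
(b ⊕ f) ⊕ d = False ⊕ False = False
((b ⊕ f) ⊕ d) ⊕ d = False ⊕ False = False
(((b ⊕ f) ⊕ d) ⊕ d) → f = False → True = True
((f ⊕ ¬¬(c ↔ a)) ⊕ d) ∧ ((((b ⊕ f) ⊕ d) ⊕ d) → f) = False ∧ True = False
(((f ⊕ ¬¬(c ↔ a)) ⊕ d) ∧ ((((b ⊕ f) ⊕ d) ⊕ d) → f)) ⊕ a = False ⊕ True = True
((d → ((b → f) ⊕ (c ∧ a))) ↔ d) ↔ ((((f ⊕ ¬¬(c ↔ a)) ⊕ d) ∧ ((((b ⊕ f) ⊕ d) ⊕ d) → f)) ⊕ a) = False ↔ True = False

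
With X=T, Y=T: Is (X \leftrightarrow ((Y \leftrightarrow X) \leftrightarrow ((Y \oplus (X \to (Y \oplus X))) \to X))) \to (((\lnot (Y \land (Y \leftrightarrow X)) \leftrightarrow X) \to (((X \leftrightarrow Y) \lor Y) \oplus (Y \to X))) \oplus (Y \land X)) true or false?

F

Substituting X=T, Y=T:
Y \leftrightarrow X = T \leftrightarrow T = T
Y \oplus X = T \oplus T = F
X \to (Y \oplus X) = T \to F = F
Y \oplus (X \to (Y \oplus X)) = T \oplus F = T
(Y \oplus (X \to (Y \oplus X))) \to X = T \to T = T
(Y \leftrightarrow X) \leftrightarrow ((Y \oplus (X \to (Y \oplus X))) \to X) = T \leftrightarrow T = T
X \leftrightarrow ((Y \leftrightarrow X) \leftrightarrow ((Y \oplus (X \to (Y \oplus X))) \to X)) = T \leftrightarrow T = T
Y \leftrightarrow X = T \leftrightarrow T = T
Y \land (Y \leftrightarrow X) = T \land T = T
\lnot (Y \land (Y \leftrightarrow X)) = \lnot T = F
\lnot (Y \land (Y \leftrightarrow X)) \leftrightarrow X = F \leftrightarrow T = F
X \leftrightarrow Y = T \leftrightarrow T = T
(X \leftrightarrow Y) \lor Y = T \lor T = T
Y \to X = T \to T = T
((X \leftrightarrow Y) \lor Y) \oplus (Y \to X) = T \oplus T = F
(\lnot (Y \land (Y \leftrightarrow X)) \leftrightarrow X) \to (((X \leftrightarrow Y) \lor Y) \oplus (Y \to X)) = F \to F = T
Y \land X = T \land T = T
((\lnot (Y \land (Y \leftrightarrow X)) \leftrightarrow X) \to (((X \leftrightarrow Y) \lor Y) \oplus (Y \to X))) \oplus (Y \land X) = T \oplus T = F
(X \leftrightarrow ((Y \leftrightarrow X) \leftrightarrow ((Y \oplus (X \to (Y \oplus X))) \to X))) \to (((\lnot (Y \land (Y \leftrightarrow X)) \leftrightarrow X) \to (((X \leftrightarrow Y) \lor Y) \oplus (Y \to X))) \oplus (Y \land X)) = T \to F = F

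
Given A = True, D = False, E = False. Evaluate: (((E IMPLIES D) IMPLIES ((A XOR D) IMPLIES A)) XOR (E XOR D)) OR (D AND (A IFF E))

True

Substituting A=True, D=False, E=False:
E IMPLIES D = False IMPLIES False = True
A XOR D = True XOR False = True
(A XOR D) IMPLIES A = True IMPLIES True = True
(E IMPLIES D) IMPLIES ((A XOR D) IMPLIES A) = True IMPLIES True = True
E XOR D = False XOR False = False
((E IMPLIES D) IMPLIES ((A XOR D) IMPLIES A)) XOR (E XOR D) = True XOR False = True
A IFF E = True IFF False = False
D AND (A IFF E) = False AND False = False
(((E IMPLIES D) IMPLIES ((A XOR D) IMPLIES A)) XOR (E XOR D)) OR (D AND (A IFF E)) = True OR False = True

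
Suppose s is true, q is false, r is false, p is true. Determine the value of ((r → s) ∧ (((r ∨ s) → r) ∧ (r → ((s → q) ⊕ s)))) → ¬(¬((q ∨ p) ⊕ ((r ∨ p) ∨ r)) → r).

r → s = False → True = True
r ∨ s = False ∨ True = True
(r ∨ s) → r = True → False = False
s → q = True → False = False
(s → q) ⊕ s = False ⊕ True = True
r → ((s → q) ⊕ s) = False → True = True
((r ∨ s) → r) ∧ (r → ((s → q) ⊕ s)) = False ∧ True = False
(r → s) ∧ (((r ∨ s) → r) ∧ (r → ((s → q) ⊕ s))) = True ∧ False = False
q ∨ p = False ∨ True = True
r ∨ p = False ∨ True = True
(r ∨ p) ∨ r = True ∨ False = True
(q ∨ p) ⊕ ((r ∨ p) ∨ r) = True ⊕ True = False
¬((q ∨ p) ⊕ ((r ∨ p) ∨ r)) = ¬False = True
¬((q ∨ p) ⊕ ((r ∨ p) ∨ r)) → r = True → False = False
¬(¬((q ∨ p) ⊕ ((r ∨ p) ∨ r)) → r) = ¬False = True
((r → s) ∧ (((r ∨ s) → r) ∧ (r → ((s → q) ⊕ s)))) → ¬(¬((q ∨ p) ⊕ ((r ∨ p) ∨ r)) → r) = False → True = True

True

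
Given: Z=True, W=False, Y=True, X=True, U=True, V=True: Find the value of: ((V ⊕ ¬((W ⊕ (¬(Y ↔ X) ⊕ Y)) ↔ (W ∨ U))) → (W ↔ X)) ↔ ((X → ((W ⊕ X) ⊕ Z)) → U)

False

Y ↔ X = True ↔ True = True
¬(Y ↔ X) = ¬True = False
¬(Y ↔ X) ⊕ Y = False ⊕ True = True
W ⊕ (¬(Y ↔ X) ⊕ Y) = False ⊕ True = True
W ∨ U = False ∨ True = True
(W ⊕ (¬(Y ↔ X) ⊕ Y)) ↔ (W ∨ U) = True ↔ True = True
¬((W ⊕ (¬(Y ↔ X) ⊕ Y)) ↔ (W ∨ U)) = ¬True = False
V ⊕ ¬((W ⊕ (¬(Y ↔ X) ⊕ Y)) ↔ (W ∨ U)) = True ⊕ False = True
W ↔ X = False ↔ True = False
(V ⊕ ¬((W ⊕ (¬(Y ↔ X) ⊕ Y)) ↔ (W ∨ U))) → (W ↔ X) = True → False = False
W ⊕ X = False ⊕ True = True
(W ⊕ X) ⊕ Z = True ⊕ True = False
X → ((W ⊕ X) ⊕ Z) = True → False = False
(X → ((W ⊕ X) ⊕ Z)) → U = False → True = True
((V ⊕ ¬((W ⊕ (¬(Y ↔ X) ⊕ Y)) ↔ (W ∨ U))) → (W ↔ X)) ↔ ((X → ((W ⊕ X) ⊕ Z)) → U) = False ↔ True = False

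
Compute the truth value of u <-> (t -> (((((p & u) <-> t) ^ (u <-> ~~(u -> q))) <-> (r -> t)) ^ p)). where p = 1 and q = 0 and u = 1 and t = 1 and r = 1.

p & u = 1 & 1 = 1
(p & u) <-> t = 1 <-> 1 = 1
u -> q = 1 -> 0 = 0
~(u -> q) = ~0 = 1
~~(u -> q) = ~1 = 0
u <-> ~~(u -> q) = 1 <-> 0 = 0
((p & u) <-> t) ^ (u <-> ~~(u -> q)) = 1 ^ 0 = 1
r -> t = 1 -> 1 = 1
(((p & u) <-> t) ^ (u <-> ~~(u -> q))) <-> (r -> t) = 1 <-> 1 = 1
((((p & u) <-> t) ^ (u <-> ~~(u -> q))) <-> (r -> t)) ^ p = 1 ^ 1 = 0
t -> (((((p & u) <-> t) ^ (u <-> ~~(u -> q))) <-> (r -> t)) ^ p) = 1 -> 0 = 0
u <-> (t -> (((((p & u) <-> t) ^ (u <-> ~~(u -> q))) <-> (r -> t)) ^ p)) = 1 <-> 0 = 0

0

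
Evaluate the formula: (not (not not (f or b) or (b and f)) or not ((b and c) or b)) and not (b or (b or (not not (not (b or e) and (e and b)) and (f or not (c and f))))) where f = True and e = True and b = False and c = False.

True

f or b = True or False = True
not (f or b) = not True = False
not not (f or b) = not False = True
b and f = False and True = False
not not (f or b) or (b and f) = True or False = True
not (not not (f or b) or (b and f)) = not True = False
b and c = False and False = False
(b and c) or b = False or False = False
not ((b and c) or b) = not False = True
not (not not (f or b) or (b and f)) or not ((b and c) or b) = False or True = True
b or e = False or True = True
not (b or e) = not True = False
e and b = True and False = False
not (b or e) and (e and b) = False and False = False
not (not (b or e) and (e and b)) = not False = True
not not (not (b or e) and (e and b)) = not True = False
c and f = False and True = False
not (c and f) = not False = True
f or not (c and f) = True or True = True
not not (not (b or e) and (e and b)) and (f or not (c and f)) = False and True = False
b or (not not (not (b or e) and (e and b)) and (f or not (c and f))) = False or False = False
b or (b or (not not (not (b or e) and (e and b)) and (f or not (c and f)))) = False or False = False
not (b or (b or (not not (not (b or e) and (e and b)) and (f or not (c and f))))) = not False = True
(not (not not (f or b) or (b and f)) or not ((b and c) or b)) and not (b or (b or (not not (not (b or e) and (e and b)) and (f or not (c and f))))) = True and True = True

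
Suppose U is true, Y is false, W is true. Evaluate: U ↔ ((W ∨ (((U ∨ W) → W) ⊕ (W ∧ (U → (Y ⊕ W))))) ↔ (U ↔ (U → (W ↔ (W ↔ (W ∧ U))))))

Substituting U=True, Y=False, W=True:
U ∨ W = True ∨ True = True
(U ∨ W) → W = True → True = True
Y ⊕ W = False ⊕ True = True
U → (Y ⊕ W) = True → True = True
W ∧ (U → (Y ⊕ W)) = True ∧ True = True
((U ∨ W) → W) ⊕ (W ∧ (U → (Y ⊕ W))) = True ⊕ True = False
W ∨ (((U ∨ W) → W) ⊕ (W ∧ (U → (Y ⊕ W)))) = True ∨ False = True
W ∧ U = True ∧ True = True
W ↔ (W ∧ U) = True ↔ True = True
W ↔ (W ↔ (W ∧ U)) = True ↔ True = True
U → (W ↔ (W ↔ (W ∧ U))) = True → True = True
U ↔ (U → (W ↔ (W ↔ (W ∧ U)))) = True ↔ True = True
(W ∨ (((U ∨ W) → W) ⊕ (W ∧ (U → (Y ⊕ W))))) ↔ (U ↔ (U → (W ↔ (W ↔ (W ∧ U))))) = True ↔ True = True
U ↔ ((W ∨ (((U ∨ W) → W) ⊕ (W ∧ (U → (Y ⊕ W))))) ↔ (U ↔ (U → (W ↔ (W ↔ (W ∧ U)))))) = True ↔ True = True

True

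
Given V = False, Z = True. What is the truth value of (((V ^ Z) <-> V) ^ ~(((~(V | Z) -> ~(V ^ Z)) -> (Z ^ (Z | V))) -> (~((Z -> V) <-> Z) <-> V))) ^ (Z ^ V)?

True

Substituting V=False, Z=True:
V ^ Z = False ^ True = True
(V ^ Z) <-> V = True <-> False = False
V | Z = False | True = True
~(V | Z) = ~True = False
V ^ Z = False ^ True = True
~(V ^ Z) = ~True = False
~(V | Z) -> ~(V ^ Z) = False -> False = True
Z | V = True | False = True
Z ^ (Z | V) = True ^ True = False
(~(V | Z) -> ~(V ^ Z)) -> (Z ^ (Z | V)) = True -> False = False
Z -> V = True -> False = False
(Z -> V) <-> Z = False <-> True = False
~((Z -> V) <-> Z) = ~False = True
~((Z -> V) <-> Z) <-> V = True <-> False = False
((~(V | Z) -> ~(V ^ Z)) -> (Z ^ (Z | V))) -> (~((Z -> V) <-> Z) <-> V) = False -> False = True
~(((~(V | Z) -> ~(V ^ Z)) -> (Z ^ (Z | V))) -> (~((Z -> V) <-> Z) <-> V)) = ~True = False
((V ^ Z) <-> V) ^ ~(((~(V | Z) -> ~(V ^ Z)) -> (Z ^ (Z | V))) -> (~((Z -> V) <-> Z) <-> V)) = False ^ False = False
Z ^ V = True ^ False = True
(((V ^ Z) <-> V) ^ ~(((~(V | Z) -> ~(V ^ Z)) -> (Z ^ (Z | V))) -> (~((Z -> V) <-> Z) <-> V))) ^ (Z ^ V) = False ^ True = True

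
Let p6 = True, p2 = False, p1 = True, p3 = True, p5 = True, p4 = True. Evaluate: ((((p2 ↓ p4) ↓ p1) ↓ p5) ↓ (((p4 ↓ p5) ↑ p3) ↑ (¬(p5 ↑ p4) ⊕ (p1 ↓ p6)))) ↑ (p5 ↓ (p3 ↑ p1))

True

p2 ↓ p4 = False ↓ True = False
(p2 ↓ p4) ↓ p1 = False ↓ True = False
((p2 ↓ p4) ↓ p1) ↓ p5 = False ↓ True = False
p4 ↓ p5 = True ↓ True = False
(p4 ↓ p5) ↑ p3 = False ↑ True = True
p5 ↑ p4 = True ↑ True = False
¬(p5 ↑ p4) = ¬False = True
p1 ↓ p6 = True ↓ True = False
¬(p5 ↑ p4) ⊕ (p1 ↓ p6) = True ⊕ False = True
((p4 ↓ p5) ↑ p3) ↑ (¬(p5 ↑ p4) ⊕ (p1 ↓ p6)) = True ↑ True = False
(((p2 ↓ p4) ↓ p1) ↓ p5) ↓ (((p4 ↓ p5) ↑ p3) ↑ (¬(p5 ↑ p4) ⊕ (p1 ↓ p6))) = False ↓ False = True
p3 ↑ p1 = True ↑ True = False
p5 ↓ (p3 ↑ p1) = True ↓ False = False
((((p2 ↓ p4) ↓ p1) ↓ p5) ↓ (((p4 ↓ p5) ↑ p3) ↑ (¬(p5 ↑ p4) ⊕ (p1 ↓ p6)))) ↑ (p5 ↓ (p3 ↑ p1)) = True ↑ False = True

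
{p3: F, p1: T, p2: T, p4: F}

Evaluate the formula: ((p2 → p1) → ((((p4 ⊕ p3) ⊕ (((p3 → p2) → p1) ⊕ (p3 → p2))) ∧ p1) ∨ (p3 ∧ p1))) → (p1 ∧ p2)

T

p2 → p1 = T → T = T
p4 ⊕ p3 = F ⊕ F = F
p3 → p2 = F → T = T
(p3 → p2) → p1 = T → T = T
p3 → p2 = F → T = T
((p3 → p2) → p1) ⊕ (p3 → p2) = T ⊕ T = F
(p4 ⊕ p3) ⊕ (((p3 → p2) → p1) ⊕ (p3 → p2)) = F ⊕ F = F
((p4 ⊕ p3) ⊕ (((p3 → p2) → p1) ⊕ (p3 → p2))) ∧ p1 = F ∧ T = F
p3 ∧ p1 = F ∧ T = F
(((p4 ⊕ p3) ⊕ (((p3 → p2) → p1) ⊕ (p3 → p2))) ∧ p1) ∨ (p3 ∧ p1) = F ∨ F = F
(p2 → p1) → ((((p4 ⊕ p3) ⊕ (((p3 → p2) → p1) ⊕ (p3 → p2))) ∧ p1) ∨ (p3 ∧ p1)) = T → F = F
p1 ∧ p2 = T ∧ T = T
((p2 → p1) → ((((p4 ⊕ p3) ⊕ (((p3 → p2) → p1) ⊕ (p3 → p2))) ∧ p1) ∨ (p3 ∧ p1))) → (p1 ∧ p2) = F → T = T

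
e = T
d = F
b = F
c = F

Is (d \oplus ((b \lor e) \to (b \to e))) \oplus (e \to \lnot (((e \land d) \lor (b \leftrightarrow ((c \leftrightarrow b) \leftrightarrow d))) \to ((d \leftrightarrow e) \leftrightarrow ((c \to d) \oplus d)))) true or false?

Substituting e=T, d=F, b=F, c=F:
b \lor e = F \lor T = T
b \to e = F \to T = T
(b \lor e) \to (b \to e) = T \to T = T
d \oplus ((b \lor e) \to (b \to e)) = F \oplus T = T
e \land d = T \land F = F
c \leftrightarrow b = F \leftrightarrow F = T
(c \leftrightarrow b) \leftrightarrow d = T \leftrightarrow F = F
b \leftrightarrow ((c \leftrightarrow b) \leftrightarrow d) = F \leftrightarrow F = T
(e \land d) \lor (b \leftrightarrow ((c \leftrightarrow b) \leftrightarrow d)) = F \lor T = T
d \leftrightarrow e = F \leftrightarrow T = F
c \to d = F \to F = T
(c \to d) \oplus d = T \oplus F = T
(d \leftrightarrow e) \leftrightarrow ((c \to d) \oplus d) = F \leftrightarrow T = F
((e \land d) \lor (b \leftrightarrow ((c \leftrightarrow b) \leftrightarrow d))) \to ((d \leftrightarrow e) \leftrightarrow ((c \to d) \oplus d)) = T \to F = F
\lnot (((e \land d) \lor (b \leftrightarrow ((c \leftrightarrow b) \leftrightarrow d))) \to ((d \leftrightarrow e) \leftrightarrow ((c \to d) \oplus d))) = \lnot F = T
e \to \lnot (((e \land d) \lor (b \leftrightarrow ((c \leftrightarrow b) \leftrightarrow d))) \to ((d \leftrightarrow e) \leftrightarrow ((c \to d) \oplus d))) = T \to T = T
(d \oplus ((b \lor e) \to (b \to e))) \oplus (e \to \lnot (((e \land d) \lor (b \leftrightarrow ((c \leftrightarrow b) \leftrightarrow d))) \to ((d \leftrightarrow e) \leftrightarrow ((c \to d) \oplus d)))) = T \oplus T = F

F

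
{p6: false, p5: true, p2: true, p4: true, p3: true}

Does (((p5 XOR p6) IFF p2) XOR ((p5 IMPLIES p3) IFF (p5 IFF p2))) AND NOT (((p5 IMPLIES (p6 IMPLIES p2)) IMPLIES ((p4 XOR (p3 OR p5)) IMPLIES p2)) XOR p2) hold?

false

Substituting p6=false, p5=true, p2=true, p4=true, p3=true:
p5 XOR p6 = true XOR false = true
(p5 XOR p6) IFF p2 = true IFF true = true
p5 IMPLIES p3 = true IMPLIES true = true
p5 IFF p2 = true IFF true = true
(p5 IMPLIES p3) IFF (p5 IFF p2) = true IFF true = true
((p5 XOR p6) IFF p2) XOR ((p5 IMPLIES p3) IFF (p5 IFF p2)) = true XOR true = false
p6 IMPLIES p2 = false IMPLIES true = true
p5 IMPLIES (p6 IMPLIES p2) = true IMPLIES true = true
p3 OR p5 = true OR true = true
p4 XOR (p3 OR p5) = true XOR true = false
(p4 XOR (p3 OR p5)) IMPLIES p2 = false IMPLIES true = true
(p5 IMPLIES (p6 IMPLIES p2)) IMPLIES ((p4 XOR (p3 OR p5)) IMPLIES p2) = true IMPLIES true = true
((p5 IMPLIES (p6 IMPLIES p2)) IMPLIES ((p4 XOR (p3 OR p5)) IMPLIES p2)) XOR p2 = true XOR true = false
NOT (((p5 IMPLIES (p6 IMPLIES p2)) IMPLIES ((p4 XOR (p3 OR p5)) IMPLIES p2)) XOR p2) = NOT false = true
(((p5 XOR p6) IFF p2) XOR ((p5 IMPLIES p3) IFF (p5 IFF p2))) AND NOT (((p5 IMPLIES (p6 IMPLIES p2)) IMPLIES ((p4 XOR (p3 OR p5)) IMPLIES p2)) XOR p2) = false AND true = false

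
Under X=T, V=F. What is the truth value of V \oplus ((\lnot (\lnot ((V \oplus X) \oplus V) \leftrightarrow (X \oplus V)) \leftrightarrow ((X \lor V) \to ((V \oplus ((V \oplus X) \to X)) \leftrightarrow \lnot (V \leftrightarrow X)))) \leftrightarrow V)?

F

V \oplus X = F \oplus T = T
(V \oplus X) \oplus V = T \oplus F = T
\lnot ((V \oplus X) \oplus V) = \lnot T = F
X \oplus V = T \oplus F = T
\lnot ((V \oplus X) \oplus V) \leftrightarrow (X \oplus V) = F \leftrightarrow T = F
\lnot (\lnot ((V \oplus X) \oplus V) \leftrightarrow (X \oplus V)) = \lnot F = T
X \lor V = T \lor F = T
V \oplus X = F \oplus T = T
(V \oplus X) \to X = T \to T = T
V \oplus ((V \oplus X) \to X) = F \oplus T = T
V \leftrightarrow X = F \leftrightarrow T = F
\lnot (V \leftrightarrow X) = \lnot F = T
(V \oplus ((V \oplus X) \to X)) \leftrightarrow \lnot (V \leftrightarrow X) = T \leftrightarrow T = T
(X \lor V) \to ((V \oplus ((V \oplus X) \to X)) \leftrightarrow \lnot (V \leftrightarrow X)) = T \to T = T
\lnot (\lnot ((V \oplus X) \oplus V) \leftrightarrow (X \oplus V)) \leftrightarrow ((X \lor V) \to ((V \oplus ((V \oplus X) \to X)) \leftrightarrow \lnot (V \leftrightarrow X))) = T \leftrightarrow T = T
(\lnot (\lnot ((V \oplus X) \oplus V) \leftrightarrow (X \oplus V)) \leftrightarrow ((X \lor V) \to ((V \oplus ((V \oplus X) \to X)) \leftrightarrow \lnot (V \leftrightarrow X)))) \leftrightarrow V = T \leftrightarrow F = F
V \oplus ((\lnot (\lnot ((V \oplus X) \oplus V) \leftrightarrow (X \oplus V)) \leftrightarrow ((X \lor V) \to ((V \oplus ((V \oplus X) \to X)) \leftrightarrow \lnot (V \leftrightarrow X)))) \leftrightarrow V) = F \oplus F = F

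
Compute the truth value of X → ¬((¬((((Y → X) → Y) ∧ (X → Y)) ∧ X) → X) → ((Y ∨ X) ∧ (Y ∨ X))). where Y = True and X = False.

True

Y → X = True → False = False
(Y → X) → Y = False → True = True
X → Y = False → True = True
((Y → X) → Y) ∧ (X → Y) = True ∧ True = True
(((Y → X) → Y) ∧ (X → Y)) ∧ X = True ∧ False = False
¬((((Y → X) → Y) ∧ (X → Y)) ∧ X) = ¬False = True
¬((((Y → X) → Y) ∧ (X → Y)) ∧ X) → X = True → False = False
Y ∨ X = True ∨ False = True
Y ∨ X = True ∨ False = True
(Y ∨ X) ∧ (Y ∨ X) = True ∧ True = True
(¬((((Y → X) → Y) ∧ (X → Y)) ∧ X) → X) → ((Y ∨ X) ∧ (Y ∨ X)) = False → True = True
¬((¬((((Y → X) → Y) ∧ (X → Y)) ∧ X) → X) → ((Y ∨ X) ∧ (Y ∨ X))) = ¬True = False
X → ¬((¬((((Y → X) → Y) ∧ (X → Y)) ∧ X) → X) → ((Y ∨ X) ∧ (Y ∨ X))) = False → False = True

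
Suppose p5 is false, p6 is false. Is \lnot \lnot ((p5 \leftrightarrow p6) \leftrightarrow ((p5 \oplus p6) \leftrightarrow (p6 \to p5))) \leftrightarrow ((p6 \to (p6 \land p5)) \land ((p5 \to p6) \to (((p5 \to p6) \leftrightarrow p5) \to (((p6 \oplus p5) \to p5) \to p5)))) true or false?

\text{False}

p5 \leftrightarrow p6 = \text{False} \leftrightarrow \text{False} = \text{True}
p5 \oplus p6 = \text{False} \oplus \text{False} = \text{False}
p6 \to p5 = \text{False} \to \text{False} = \text{True}
(p5 \oplus p6) \leftrightarrow (p6 \to p5) = \text{False} \leftrightarrow \text{True} = \text{False}
(p5 \leftrightarrow p6) \leftrightarrow ((p5 \oplus p6) \leftrightarrow (p6 \to p5)) = \text{True} \leftrightarrow \text{False} = \text{False}
\lnot ((p5 \leftrightarrow p6) \leftrightarrow ((p5 \oplus p6) \leftrightarrow (p6 \to p5))) = \lnot \text{False} = \text{True}
\lnot \lnot ((p5 \leftrightarrow p6) \leftrightarrow ((p5 \oplus p6) \leftrightarrow (p6 \to p5))) = \lnot \text{True} = \text{False}
p6 \land p5 = \text{False} \land \text{False} = \text{False}
p6 \to (p6 \land p5) = \text{False} \to \text{False} = \text{True}
p5 \to p6 = \text{False} \to \text{False} = \text{True}
p5 \to p6 = \text{False} \to \text{False} = \text{True}
(p5 \to p6) \leftrightarrow p5 = \text{True} \leftrightarrow \text{False} = \text{False}
p6 \oplus p5 = \text{False} \oplus \text{False} = \text{False}
(p6 \oplus p5) \to p5 = \text{False} \to \text{False} = \text{True}
((p6 \oplus p5) \to p5) \to p5 = \text{True} \to \text{False} = \text{False}
((p5 \to p6) \leftrightarrow p5) \to (((p6 \oplus p5) \to p5) \to p5) = \text{False} \to \text{False} = \text{True}
(p5 \to p6) \to (((p5 \to p6) \leftrightarrow p5) \to (((p6 \oplus p5) \to p5) \to p5)) = \text{True} \to \text{True} = \text{True}
(p6 \to (p6 \land p5)) \land ((p5 \to p6) \to (((p5 \to p6) \leftrightarrow p5) \to (((p6 \oplus p5) \to p5) \to p5))) = \text{True} \land \text{True} = \text{True}
\lnot \lnot ((p5 \leftrightarrow p6) \leftrightarrow ((p5 \oplus p6) \leftrightarrow (p6 \to p5))) \leftrightarrow ((p6 \to (p6 \land p5)) \land ((p5 \to p6) \to (((p5 \to p6) \leftrightarrow p5) \to (((p6 \oplus p5) \to p5) \to p5)))) = \text{False} \leftrightarrow \text{True} = \text{False}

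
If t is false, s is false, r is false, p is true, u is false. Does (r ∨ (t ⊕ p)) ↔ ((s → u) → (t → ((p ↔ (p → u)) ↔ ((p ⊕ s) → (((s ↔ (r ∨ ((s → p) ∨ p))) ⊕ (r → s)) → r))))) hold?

t ⊕ p = F ⊕ T = T
r ∨ (t ⊕ p) = F ∨ T = T
s → u = F → F = T
p → u = T → F = F
p ↔ (p → u) = T ↔ F = F
p ⊕ s = T ⊕ F = T
s → p = F → T = T
(s → p) ∨ p = T ∨ T = T
r ∨ ((s → p) ∨ p) = F ∨ T = T
s ↔ (r ∨ ((s → p) ∨ p)) = F ↔ T = F
r → s = F → F = T
(s ↔ (r ∨ ((s → p) ∨ p))) ⊕ (r → s) = F ⊕ T = T
((s ↔ (r ∨ ((s → p) ∨ p))) ⊕ (r → s)) → r = T → F = F
(p ⊕ s) → (((s ↔ (r ∨ ((s → p) ∨ p))) ⊕ (r → s)) → r) = T → F = F
(p ↔ (p → u)) ↔ ((p ⊕ s) → (((s ↔ (r ∨ ((s → p) ∨ p))) ⊕ (r → s)) → r)) = F ↔ F = T
t → ((p ↔ (p → u)) ↔ ((p ⊕ s) → (((s ↔ (r ∨ ((s → p) ∨ p))) ⊕ (r → s)) → r))) = F → T = T
(s → u) → (t → ((p ↔ (p → u)) ↔ ((p ⊕ s) → (((s ↔ (r ∨ ((s → p) ∨ p))) ⊕ (r → s)) → r)))) = T → T = T
(r ∨ (t ⊕ p)) ↔ ((s → u) → (t → ((p ↔ (p → u)) ↔ ((p ⊕ s) → (((s ↔ (r ∨ ((s → p) ∨ p))) ⊕ (r → s)) → r))))) = T ↔ T = T

T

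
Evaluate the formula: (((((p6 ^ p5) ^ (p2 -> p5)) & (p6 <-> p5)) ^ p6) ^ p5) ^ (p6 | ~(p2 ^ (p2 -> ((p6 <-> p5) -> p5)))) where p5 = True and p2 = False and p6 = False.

True

p6 ^ p5 = False ^ True = True
p2 -> p5 = False -> True = True
(p6 ^ p5) ^ (p2 -> p5) = True ^ True = False
p6 <-> p5 = False <-> True = False
((p6 ^ p5) ^ (p2 -> p5)) & (p6 <-> p5) = False & False = False
(((p6 ^ p5) ^ (p2 -> p5)) & (p6 <-> p5)) ^ p6 = False ^ False = False
((((p6 ^ p5) ^ (p2 -> p5)) & (p6 <-> p5)) ^ p6) ^ p5 = False ^ True = True
p6 <-> p5 = False <-> True = False
(p6 <-> p5) -> p5 = False -> True = True
p2 -> ((p6 <-> p5) -> p5) = False -> True = True
p2 ^ (p2 -> ((p6 <-> p5) -> p5)) = False ^ True = True
~(p2 ^ (p2 -> ((p6 <-> p5) -> p5))) = ~True = False
p6 | ~(p2 ^ (p2 -> ((p6 <-> p5) -> p5))) = False | False = False
(((((p6 ^ p5) ^ (p2 -> p5)) & (p6 <-> p5)) ^ p6) ^ p5) ^ (p6 | ~(p2 ^ (p2 -> ((p6 <-> p5) -> p5)))) = True ^ False = True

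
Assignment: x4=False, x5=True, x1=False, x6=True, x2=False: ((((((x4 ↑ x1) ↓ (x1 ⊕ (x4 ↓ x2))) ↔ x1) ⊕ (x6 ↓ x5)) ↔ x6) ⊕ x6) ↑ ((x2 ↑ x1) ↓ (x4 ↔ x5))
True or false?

True

x4 ↑ x1 = False ↑ False = True
x4 ↓ x2 = False ↓ False = True
x1 ⊕ (x4 ↓ x2) = False ⊕ True = True
(x4 ↑ x1) ↓ (x1 ⊕ (x4 ↓ x2)) = True ↓ True = False
((x4 ↑ x1) ↓ (x1 ⊕ (x4 ↓ x2))) ↔ x1 = False ↔ False = True
x6 ↓ x5 = True ↓ True = False
(((x4 ↑ x1) ↓ (x1 ⊕ (x4 ↓ x2))) ↔ x1) ⊕ (x6 ↓ x5) = True ⊕ False = True
((((x4 ↑ x1) ↓ (x1 ⊕ (x4 ↓ x2))) ↔ x1) ⊕ (x6 ↓ x5)) ↔ x6 = True ↔ True = True
(((((x4 ↑ x1) ↓ (x1 ⊕ (x4 ↓ x2))) ↔ x1) ⊕ (x6 ↓ x5)) ↔ x6) ⊕ x6 = True ⊕ True = False
x2 ↑ x1 = False ↑ False = True
x4 ↔ x5 = False ↔ True = False
(x2 ↑ x1) ↓ (x4 ↔ x5) = True ↓ False = False
((((((x4 ↑ x1) ↓ (x1 ⊕ (x4 ↓ x2))) ↔ x1) ⊕ (x6 ↓ x5)) ↔ x6) ⊕ x6) ↑ ((x2 ↑ x1) ↓ (x4 ↔ x5)) = False ↑ False = True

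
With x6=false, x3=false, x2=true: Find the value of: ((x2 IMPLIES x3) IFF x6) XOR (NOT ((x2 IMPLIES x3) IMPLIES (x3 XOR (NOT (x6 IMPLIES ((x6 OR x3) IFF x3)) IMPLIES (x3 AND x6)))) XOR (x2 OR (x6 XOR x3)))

false

x2 IMPLIES x3 = true IMPLIES false = false
(x2 IMPLIES x3) IFF x6 = false IFF false = true
x2 IMPLIES x3 = true IMPLIES false = false
x6 OR x3 = false OR false = false
(x6 OR x3) IFF x3 = false IFF false = true
x6 IMPLIES ((x6 OR x3) IFF x3) = false IMPLIES true = true
NOT (x6 IMPLIES ((x6 OR x3) IFF x3)) = NOT true = false
x3 AND x6 = false AND false = false
NOT (x6 IMPLIES ((x6 OR x3) IFF x3)) IMPLIES (x3 AND x6) = false IMPLIES false = true
x3 XOR (NOT (x6 IMPLIES ((x6 OR x3) IFF x3)) IMPLIES (x3 AND x6)) = false XOR true = true
(x2 IMPLIES x3) IMPLIES (x3 XOR (NOT (x6 IMPLIES ((x6 OR x3) IFF x3)) IMPLIES (x3 AND x6))) = false IMPLIES true = true
NOT ((x2 IMPLIES x3) IMPLIES (x3 XOR (NOT (x6 IMPLIES ((x6 OR x3) IFF x3)) IMPLIES (x3 AND x6)))) = NOT true = false
x6 XOR x3 = false XOR false = false
x2 OR (x6 XOR x3) = true OR false = true
NOT ((x2 IMPLIES x3) IMPLIES (x3 XOR (NOT (x6 IMPLIES ((x6 OR x3) IFF x3)) IMPLIES (x3 AND x6)))) XOR (x2 OR (x6 XOR x3)) = false XOR true = true
((x2 IMPLIES x3) IFF x6) XOR (NOT ((x2 IMPLIES x3) IMPLIES (x3 XOR (NOT (x6 IMPLIES ((x6 OR x3) IFF x3)) IMPLIES (x3 AND x6)))) XOR (x2 OR (x6 XOR x3))) = true XOR true = false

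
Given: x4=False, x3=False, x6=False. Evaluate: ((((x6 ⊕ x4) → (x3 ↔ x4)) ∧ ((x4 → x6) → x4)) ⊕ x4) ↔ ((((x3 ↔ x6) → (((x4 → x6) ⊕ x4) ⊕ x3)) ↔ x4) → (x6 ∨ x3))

False

Substituting x4=False, x3=False, x6=False:
x6 ⊕ x4 = False ⊕ False = False
x3 ↔ x4 = False ↔ False = True
(x6 ⊕ x4) → (x3 ↔ x4) = False → True = True
x4 → x6 = False → False = True
(x4 → x6) → x4 = True → False = False
((x6 ⊕ x4) → (x3 ↔ x4)) ∧ ((x4 → x6) → x4) = True ∧ False = False
(((x6 ⊕ x4) → (x3 ↔ x4)) ∧ ((x4 → x6) → x4)) ⊕ x4 = False ⊕ False = False
x3 ↔ x6 = False ↔ False = True
x4 → x6 = False → False = True
(x4 → x6) ⊕ x4 = True ⊕ False = True
((x4 → x6) ⊕ x4) ⊕ x3 = True ⊕ False = True
(x3 ↔ x6) → (((x4 → x6) ⊕ x4) ⊕ x3) = True → True = True
((x3 ↔ x6) → (((x4 → x6) ⊕ x4) ⊕ x3)) ↔ x4 = True ↔ False = False
x6 ∨ x3 = False ∨ False = False
(((x3 ↔ x6) → (((x4 → x6) ⊕ x4) ⊕ x3)) ↔ x4) → (x6 ∨ x3) = False → False = True
((((x6 ⊕ x4) → (x3 ↔ x4)) ∧ ((x4 → x6) → x4)) ⊕ x4) ↔ ((((x3 ↔ x6) → (((x4 → x6) ⊕ x4) ⊕ x3)) ↔ x4) → (x6 ∨ x3)) = False ↔ True = False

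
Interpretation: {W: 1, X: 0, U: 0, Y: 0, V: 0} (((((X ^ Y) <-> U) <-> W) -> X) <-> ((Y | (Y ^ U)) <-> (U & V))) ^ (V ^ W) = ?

1

X ^ Y = 0 ^ 0 = 0
(X ^ Y) <-> U = 0 <-> 0 = 1
((X ^ Y) <-> U) <-> W = 1 <-> 1 = 1
(((X ^ Y) <-> U) <-> W) -> X = 1 -> 0 = 0
Y ^ U = 0 ^ 0 = 0
Y | (Y ^ U) = 0 | 0 = 0
U & V = 0 & 0 = 0
(Y | (Y ^ U)) <-> (U & V) = 0 <-> 0 = 1
((((X ^ Y) <-> U) <-> W) -> X) <-> ((Y | (Y ^ U)) <-> (U & V)) = 0 <-> 1 = 0
V ^ W = 0 ^ 1 = 1
(((((X ^ Y) <-> U) <-> W) -> X) <-> ((Y | (Y ^ U)) <-> (U & V))) ^ (V ^ W) = 0 ^ 1 = 1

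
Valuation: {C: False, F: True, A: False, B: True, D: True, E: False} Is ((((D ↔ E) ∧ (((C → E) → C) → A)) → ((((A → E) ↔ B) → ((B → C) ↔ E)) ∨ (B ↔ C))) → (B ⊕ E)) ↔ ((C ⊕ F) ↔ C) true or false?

D ↔ E = True ↔ False = False
C → E = False → False = True
(C → E) → C = True → False = False
((C → E) → C) → A = False → False = True
(D ↔ E) ∧ (((C → E) → C) → A) = False ∧ True = False
A → E = False → False = True
(A → E) ↔ B = True ↔ True = True
B → C = True → False = False
(B → C) ↔ E = False ↔ False = True
((A → E) ↔ B) → ((B → C) ↔ E) = True → True = True
B ↔ C = True ↔ False = False
(((A → E) ↔ B) → ((B → C) ↔ E)) ∨ (B ↔ C) = True ∨ False = True
((D ↔ E) ∧ (((C → E) → C) → A)) → ((((A → E) ↔ B) → ((B → C) ↔ E)) ∨ (B ↔ C)) = False → True = True
B ⊕ E = True ⊕ False = True
(((D ↔ E) ∧ (((C → E) → C) → A)) → ((((A → E) ↔ B) → ((B → C) ↔ E)) ∨ (B ↔ C))) → (B ⊕ E) = True → True = True
C ⊕ F = False ⊕ True = True
(C ⊕ F) ↔ C = True ↔ False = False
((((D ↔ E) ∧ (((C → E) → C) → A)) → ((((A → E) ↔ B) → ((B → C) ↔ E)) ∨ (B ↔ C))) → (B ⊕ E)) ↔ ((C ⊕ F) ↔ C) = True ↔ False = False

False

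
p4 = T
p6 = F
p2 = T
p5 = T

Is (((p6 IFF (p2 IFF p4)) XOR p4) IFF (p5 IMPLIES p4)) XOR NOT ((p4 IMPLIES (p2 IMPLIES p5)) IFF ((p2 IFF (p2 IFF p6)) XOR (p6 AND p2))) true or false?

F

p2 IFF p4 = T IFF T = T
p6 IFF (p2 IFF p4) = F IFF T = F
(p6 IFF (p2 IFF p4)) XOR p4 = F XOR T = T
p5 IMPLIES p4 = T IMPLIES T = T
((p6 IFF (p2 IFF p4)) XOR p4) IFF (p5 IMPLIES p4) = T IFF T = T
p2 IMPLIES p5 = T IMPLIES T = T
p4 IMPLIES (p2 IMPLIES p5) = T IMPLIES T = T
p2 IFF p6 = T IFF F = F
p2 IFF (p2 IFF p6) = T IFF F = F
p6 AND p2 = F AND T = F
(p2 IFF (p2 IFF p6)) XOR (p6 AND p2) = F XOR F = F
(p4 IMPLIES (p2 IMPLIES p5)) IFF ((p2 IFF (p2 IFF p6)) XOR (p6 AND p2)) = T IFF F = F
NOT ((p4 IMPLIES (p2 IMPLIES p5)) IFF ((p2 IFF (p2 IFF p6)) XOR (p6 AND p2))) = NOT F = T
(((p6 IFF (p2 IFF p4)) XOR p4) IFF (p5 IMPLIES p4)) XOR NOT ((p4 IMPLIES (p2 IMPLIES p5)) IFF ((p2 IFF (p2 IFF p6)) XOR (p6 AND p2))) = T XOR T = F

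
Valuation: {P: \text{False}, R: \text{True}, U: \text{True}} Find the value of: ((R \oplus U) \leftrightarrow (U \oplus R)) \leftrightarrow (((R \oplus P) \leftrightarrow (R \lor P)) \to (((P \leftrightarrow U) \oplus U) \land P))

R \oplus U = \text{True} \oplus \text{True} = \text{False}
U \oplus R = \text{True} \oplus \text{True} = \text{False}
(R \oplus U) \leftrightarrow (U \oplus R) = \text{False} \leftrightarrow \text{False} = \text{True}
R \oplus P = \text{True} \oplus \text{False} = \text{True}
R \lor P = \text{True} \lor \text{False} = \text{True}
(R \oplus P) \leftrightarrow (R \lor P) = \text{True} \leftrightarrow \text{True} = \text{True}
P \leftrightarrow U = \text{False} \leftrightarrow \text{True} = \text{False}
(P \leftrightarrow U) \oplus U = \text{False} \oplus \text{True} = \text{True}
((P \leftrightarrow U) \oplus U) \land P = \text{True} \land \text{False} = \text{False}
((R \oplus P) \leftrightarrow (R \lor P)) \to (((P \leftrightarrow U) \oplus U) \land P) = \text{True} \to \text{False} = \text{False}
((R \oplus U) \leftrightarrow (U \oplus R)) \leftrightarrow (((R \oplus P) \leftrightarrow (R \lor P)) \to (((P \leftrightarrow U) \oplus U) \land P)) = \text{True} \leftrightarrow \text{False} = \text{False}

\text{False}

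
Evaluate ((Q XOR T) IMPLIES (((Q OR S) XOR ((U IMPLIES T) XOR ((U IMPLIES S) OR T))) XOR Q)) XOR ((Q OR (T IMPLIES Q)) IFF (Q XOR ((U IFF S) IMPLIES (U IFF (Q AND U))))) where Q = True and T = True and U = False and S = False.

True

Q XOR T = True XOR True = False
Q OR S = True OR False = True
U IMPLIES T = False IMPLIES True = True
U IMPLIES S = False IMPLIES False = True
(U IMPLIES S) OR T = True OR True = True
(U IMPLIES T) XOR ((U IMPLIES S) OR T) = True XOR True = False
(Q OR S) XOR ((U IMPLIES T) XOR ((U IMPLIES S) OR T)) = True XOR False = True
((Q OR S) XOR ((U IMPLIES T) XOR ((U IMPLIES S) OR T))) XOR Q = True XOR True = False
(Q XOR T) IMPLIES (((Q OR S) XOR ((U IMPLIES T) XOR ((U IMPLIES S) OR T))) XOR Q) = False IMPLIES False = True
T IMPLIES Q = True IMPLIES True = True
Q OR (T IMPLIES Q) = True OR True = True
U IFF S = False IFF False = True
Q AND U = True AND False = False
U IFF (Q AND U) = False IFF False = True
(U IFF S) IMPLIES (U IFF (Q AND U)) = True IMPLIES True = True
Q XOR ((U IFF S) IMPLIES (U IFF (Q AND U))) = True XOR True = False
(Q OR (T IMPLIES Q)) IFF (Q XOR ((U IFF S) IMPLIES (U IFF (Q AND U)))) = True IFF False = False
((Q XOR T) IMPLIES (((Q OR S) XOR ((U IMPLIES T) XOR ((U IMPLIES S) OR T))) XOR Q)) XOR ((Q OR (T IMPLIES Q)) IFF (Q XOR ((U IFF S) IMPLIES (U IFF (Q AND U))))) = True XOR False = True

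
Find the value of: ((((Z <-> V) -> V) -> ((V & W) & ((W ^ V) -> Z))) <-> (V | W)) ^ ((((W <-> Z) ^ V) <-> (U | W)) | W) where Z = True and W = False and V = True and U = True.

True

Z <-> V = True <-> True = True
(Z <-> V) -> V = True -> True = True
V & W = True & False = False
W ^ V = False ^ True = True
(W ^ V) -> Z = True -> True = True
(V & W) & ((W ^ V) -> Z) = False & True = False
((Z <-> V) -> V) -> ((V & W) & ((W ^ V) -> Z)) = True -> False = False
V | W = True | False = True
(((Z <-> V) -> V) -> ((V & W) & ((W ^ V) -> Z))) <-> (V | W) = False <-> True = False
W <-> Z = False <-> True = False
(W <-> Z) ^ V = False ^ True = True
U | W = True | False = True
((W <-> Z) ^ V) <-> (U | W) = True <-> True = True
(((W <-> Z) ^ V) <-> (U | W)) | W = True | False = True
((((Z <-> V) -> V) -> ((V & W) & ((W ^ V) -> Z))) <-> (V | W)) ^ ((((W <-> Z) ^ V) <-> (U | W)) | W) = False ^ True = True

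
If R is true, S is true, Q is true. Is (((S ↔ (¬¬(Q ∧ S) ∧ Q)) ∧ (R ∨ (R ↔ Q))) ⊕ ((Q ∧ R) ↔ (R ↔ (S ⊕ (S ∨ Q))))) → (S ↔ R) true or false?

Q ∧ S = T ∧ T = T
¬(Q ∧ S) = ¬T = F
¬¬(Q ∧ S) = ¬F = T
¬¬(Q ∧ S) ∧ Q = T ∧ T = T
S ↔ (¬¬(Q ∧ S) ∧ Q) = T ↔ T = T
R ↔ Q = T ↔ T = T
R ∨ (R ↔ Q) = T ∨ T = T
(S ↔ (¬¬(Q ∧ S) ∧ Q)) ∧ (R ∨ (R ↔ Q)) = T ∧ T = T
Q ∧ R = T ∧ T = T
S ∨ Q = T ∨ T = T
S ⊕ (S ∨ Q) = T ⊕ T = F
R ↔ (S ⊕ (S ∨ Q)) = T ↔ F = F
(Q ∧ R) ↔ (R ↔ (S ⊕ (S ∨ Q))) = T ↔ F = F
((S ↔ (¬¬(Q ∧ S) ∧ Q)) ∧ (R ∨ (R ↔ Q))) ⊕ ((Q ∧ R) ↔ (R ↔ (S ⊕ (S ∨ Q)))) = T ⊕ F = T
S ↔ R = T ↔ T = T
(((S ↔ (¬¬(Q ∧ S) ∧ Q)) ∧ (R ∨ (R ↔ Q))) ⊕ ((Q ∧ R) ↔ (R ↔ (S ⊕ (S ∨ Q))))) → (S ↔ R) = T → T = T

T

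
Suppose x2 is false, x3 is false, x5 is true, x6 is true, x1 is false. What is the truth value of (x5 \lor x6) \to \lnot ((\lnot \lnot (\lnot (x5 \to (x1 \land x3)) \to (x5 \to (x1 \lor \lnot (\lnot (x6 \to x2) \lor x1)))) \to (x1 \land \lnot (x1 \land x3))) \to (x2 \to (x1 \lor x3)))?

x5 \lor x6 = \text{True} \lor \text{True} = \text{True}
x1 \land x3 = \text{False} \land \text{False} = \text{False}
x5 \to (x1 \land x3) = \text{True} \to \text{False} = \text{False}
\lnot (x5 \to (x1 \land x3)) = \lnot \text{False} = \text{True}
x6 \to x2 = \text{True} \to \text{False} = \text{False}
\lnot (x6 \to x2) = \lnot \text{False} = \text{True}
\lnot (x6 \to x2) \lor x1 = \text{True} \lor \text{False} = \text{True}
\lnot (\lnot (x6 \to x2) \lor x1) = \lnot \text{True} = \text{False}
x1 \lor \lnot (\lnot (x6 \to x2) \lor x1) = \text{False} \lor \text{False} = \text{False}
x5 \to (x1 \lor \lnot (\lnot (x6 \to x2) \lor x1)) = \text{True} \to \text{False} = \text{False}
\lnot (x5 \to (x1 \land x3)) \to (x5 \to (x1 \lor \lnot (\lnot (x6 \to x2) \lor x1))) = \text{True} \to \text{False} = \text{False}
\lnot (\lnot (x5 \to (x1 \land x3)) \to (x5 \to (x1 \lor \lnot (\lnot (x6 \to x2) \lor x1)))) = \lnot \text{False} = \text{True}
\lnot \lnot (\lnot (x5 \to (x1 \land x3)) \to (x5 \to (x1 \lor \lnot (\lnot (x6 \to x2) \lor x1)))) = \lnot \text{True} = \text{False}
x1 \land x3 = \text{False} \land \text{False} = \text{False}
\lnot (x1 \land x3) = \lnot \text{False} = \text{True}
x1 \land \lnot (x1 \land x3) = \text{False} \land \text{True} = \text{False}
\lnot \lnot (\lnot (x5 \to (x1 \land x3)) \to (x5 \to (x1 \lor \lnot (\lnot (x6 \to x2) \lor x1)))) \to (x1 \land \lnot (x1 \land x3)) = \text{False} \to \text{False} = \text{True}
x1 \lor x3 = \text{False} \lor \text{False} = \text{False}
x2 \to (x1 \lor x3) = \text{False} \to \text{False} = \text{True}
(\lnot \lnot (\lnot (x5 \to (x1 \land x3)) \to (x5 \to (x1 \lor \lnot (\lnot (x6 \to x2) \lor x1)))) \to (x1 \land \lnot (x1 \land x3))) \to (x2 \to (x1 \lor x3)) = \text{True} \to \text{True} = \text{True}
\lnot ((\lnot \lnot (\lnot (x5 \to (x1 \land x3)) \to (x5 \to (x1 \lor \lnot (\lnot (x6 \to x2) \lor x1)))) \to (x1 \land \lnot (x1 \land x3))) \to (x2 \to (x1 \lor x3))) = \lnot \text{True} = \text{False}
(x5 \lor x6) \to \lnot ((\lnot \lnot (\lnot (x5 \to (x1 \land x3)) \to (x5 \to (x1 \lor \lnot (\lnot (x6 \to x2) \lor x1)))) \to (x1 \land \lnot (x1 \land x3))) \to (x2 \to (x1 \lor x3))) = \text{True} \to \text{False} = \text{False}

\text{False}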